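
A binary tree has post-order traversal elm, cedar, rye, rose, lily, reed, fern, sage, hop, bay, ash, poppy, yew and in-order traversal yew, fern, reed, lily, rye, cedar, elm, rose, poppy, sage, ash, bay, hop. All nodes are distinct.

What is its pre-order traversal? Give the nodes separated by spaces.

The last element of post-order is the root; it splits in-order into left and right subtrees.
Root yew: left subtree has 0 nodes { }, right has 12 {fern, reed, lily, rye, cedar, elm, rose, poppy, sage, ash, bay, hop}.
  Root poppy: left subtree has 7 nodes {fern, reed, lily, rye, cedar, elm, rose}, right has 4 {sage, ash, bay, hop}.
    Root fern: left subtree has 0 nodes { }, right has 6 {reed, lily, rye, cedar, elm, rose}.
      Root reed: left subtree has 0 nodes { }, right has 5 {lily, rye, cedar, elm, rose}.
        Root lily: left subtree has 0 nodes { }, right has 4 {rye, cedar, elm, rose}.
          Root rose: left subtree has 3 nodes {rye, cedar, elm}, right has 0 { }.
            Root rye: left subtree has 0 nodes { }, right has 2 {cedar, elm}.
              Root cedar: left subtree has 0 nodes { }, right has 1 {elm}.
    Root ash: left subtree has 1 node {sage}, right has 2 {bay, hop}.
      Root bay: left subtree has 0 nodes { }, right has 1 {hop}.

yew poppy fern reed lily rose rye cedar elm ash sage bay hop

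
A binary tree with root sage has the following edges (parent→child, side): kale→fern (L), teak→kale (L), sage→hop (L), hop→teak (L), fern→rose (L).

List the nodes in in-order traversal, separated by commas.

rose, fern, kale, teak, hop, sage

In-order visits the left subtree, then the node, then the right subtree.
At sage: go left to hop.
  At hop: go left to teak.
    At teak: go left to kale.
      At kale: go left to fern.
        At fern: go left to rose.
          rose is a leaf — visit rose.
        Visit fern.
        At fern: no right child.
      Visit kale.
      At kale: no right child.
    Visit teak.
    At teak: no right child.
  Visit hop.
  At hop: no right child.
Visit sage.
At sage: no right child.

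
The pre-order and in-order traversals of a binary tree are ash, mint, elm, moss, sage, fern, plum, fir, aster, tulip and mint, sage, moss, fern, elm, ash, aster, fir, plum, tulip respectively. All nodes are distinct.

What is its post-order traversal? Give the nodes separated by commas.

sage, fern, moss, elm, mint, aster, fir, tulip, plum, ash

The first element of pre-order is the root; it splits in-order into left and right subtrees.
Root ash: left subtree has 5 nodes {mint, sage, moss, fern, elm}, right has 4 {aster, fir, plum, tulip}.
  Root mint: left subtree has 0 nodes { }, right has 4 {sage, moss, fern, elm}.
    Root elm: left subtree has 3 nodes {sage, moss, fern}, right has 0 { }.
      Root moss: left subtree has 1 node {sage}, right has 1 {fern}.
  Root plum: left subtree has 2 nodes {aster, fir}, right has 1 {tulip}.
    Root fir: left subtree has 1 node {aster}, right has 0 { }.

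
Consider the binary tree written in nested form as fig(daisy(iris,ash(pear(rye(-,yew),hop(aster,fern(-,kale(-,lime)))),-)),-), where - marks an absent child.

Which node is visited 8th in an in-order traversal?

In-order visits the left subtree, then the node, then the right subtree.
At fig: go left to daisy.
  At daisy: go left to iris.
    iris is a leaf — visit iris.
  Visit daisy.
  At daisy: go right to ash.
    At ash: go left to pear.
      At pear: go left to rye.
        At rye: no left child.
        Visit rye.
        At rye: go right to yew.
          yew is a leaf — visit yew.
      Visit pear.
      At pear: go right to hop.
        At hop: go left to aster.
          aster is a leaf — visit aster.
        Visit hop.
        At hop: go right to fern.
          At fern: no left child.
          Visit fern.
          At fern: go right to kale.
            At kale: no left child.
            Visit kale.
            At kale: go right to lime.
              lime is a leaf — visit lime.
    Visit ash.
    At ash: no right child.
Visit fig.
At fig: no right child.
Full in-order sequence: iris, daisy, rye, yew, pear, aster, hop, fern, kale, lime, ash, fig.

fern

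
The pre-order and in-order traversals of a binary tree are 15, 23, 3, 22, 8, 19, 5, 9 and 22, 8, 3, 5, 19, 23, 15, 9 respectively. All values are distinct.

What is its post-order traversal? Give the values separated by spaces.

The first element of pre-order is the root; it splits in-order into left and right subtrees.
Root 15: left subtree has 6 nodes {22, 8, 3, 5, 19, 23}, right has 1 {9}.
  Root 23: left subtree has 5 nodes {22, 8, 3, 5, 19}, right has 0 { }.
    Root 3: left subtree has 2 nodes {22, 8}, right has 2 {5, 19}.
      Root 22: left subtree has 0 nodes { }, right has 1 {8}.
      Root 19: left subtree has 1 node {5}, right has 0 { }.

8 22 5 19 3 23 9 15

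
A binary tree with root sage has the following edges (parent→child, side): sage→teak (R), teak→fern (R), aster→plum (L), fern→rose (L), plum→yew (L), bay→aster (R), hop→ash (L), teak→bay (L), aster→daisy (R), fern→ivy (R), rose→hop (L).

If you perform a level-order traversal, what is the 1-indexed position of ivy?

Level-order visits nodes level by level from the root, left to right within each level.
Level 0: sage
Level 1: teak
Level 2: bay, fern
Level 3: aster, rose, ivy
Level 4: plum, daisy, hop
Level 5: yew, ash
Full level-order sequence: sage, teak, bay, fern, aster, rose, ivy, plum, daisy, hop, yew, ash.

7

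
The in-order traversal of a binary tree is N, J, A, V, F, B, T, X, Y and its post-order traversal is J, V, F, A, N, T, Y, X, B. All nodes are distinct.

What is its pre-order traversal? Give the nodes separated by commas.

B, N, A, J, F, V, X, T, Y

The last element of post-order is the root; it splits in-order into left and right subtrees.
Root B: left subtree has 5 nodes {N, J, A, V, F}, right has 3 {T, X, Y}.
  Root N: left subtree has 0 nodes { }, right has 4 {J, A, V, F}.
    Root A: left subtree has 1 node {J}, right has 2 {V, F}.
      Root F: left subtree has 1 node {V}, right has 0 { }.
  Root X: left subtree has 1 node {T}, right has 1 {Y}.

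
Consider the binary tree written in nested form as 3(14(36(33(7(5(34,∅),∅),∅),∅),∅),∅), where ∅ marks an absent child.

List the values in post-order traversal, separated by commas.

Post-order visits the left subtree, then the right subtree, then the node.
At 3: go left to 14.
  At 14: go left to 36.
    At 36: go left to 33.
      At 33: go left to 7.
        At 7: go left to 5.
          At 5: go left to 34.
            34 is a leaf — visit 34.
          At 5: no right child.
          Visit 5.
        At 7: no right child.
        Visit 7.
      At 33: no right child.
      Visit 33.
    At 36: no right child.
    Visit 36.
  At 14: no right child.
  Visit 14.
At 3: no right child.
Visit 3.

34, 5, 7, 33, 36, 14, 3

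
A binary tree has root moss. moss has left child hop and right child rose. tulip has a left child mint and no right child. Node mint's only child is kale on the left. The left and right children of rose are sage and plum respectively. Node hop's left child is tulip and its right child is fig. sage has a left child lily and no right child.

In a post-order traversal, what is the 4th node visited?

Post-order visits the left subtree, then the right subtree, then the node.
At moss: go left to hop.
  At hop: go left to tulip.
    At tulip: go left to mint.
      At mint: go left to kale.
        kale is a leaf — visit kale.
      At mint: no right child.
      Visit mint.
    At tulip: no right child.
    Visit tulip.
  At hop: go right to fig.
    fig is a leaf — visit fig.
  Visit hop.
At moss: go right to rose.
  At rose: go left to sage.
    At sage: go left to lily.
      lily is a leaf — visit lily.
    At sage: no right child.
    Visit sage.
  At rose: go right to plum.
    plum is a leaf — visit plum.
  Visit rose.
Visit moss.
Full post-order sequence: kale, mint, tulip, fig, hop, lily, sage, plum, rose, moss.

fig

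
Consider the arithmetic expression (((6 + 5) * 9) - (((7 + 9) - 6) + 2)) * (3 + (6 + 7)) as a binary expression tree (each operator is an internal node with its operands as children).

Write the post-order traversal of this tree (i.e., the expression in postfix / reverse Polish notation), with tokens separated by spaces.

Post-order on an expression tree gives postfix notation: for each operator, emit left operand, right operand, then the operator.

6 5 + 9 * 7 9 + 6 - 2 + - 3 6 7 + + *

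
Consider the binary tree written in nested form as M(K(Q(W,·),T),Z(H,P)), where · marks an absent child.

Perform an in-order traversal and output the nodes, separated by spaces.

W Q K T M H Z P

In-order visits the left subtree, then the node, then the right subtree.
At M: go left to K.
  At K: go left to Q.
    At Q: go left to W.
      W is a leaf — visit W.
    Visit Q.
    At Q: no right child.
  Visit K.
  At K: go right to T.
    T is a leaf — visit T.
Visit M.
At M: go right to Z.
  At Z: go left to H.
    H is a leaf — visit H.
  Visit Z.
  At Z: go right to P.
    P is a leaf — visit P.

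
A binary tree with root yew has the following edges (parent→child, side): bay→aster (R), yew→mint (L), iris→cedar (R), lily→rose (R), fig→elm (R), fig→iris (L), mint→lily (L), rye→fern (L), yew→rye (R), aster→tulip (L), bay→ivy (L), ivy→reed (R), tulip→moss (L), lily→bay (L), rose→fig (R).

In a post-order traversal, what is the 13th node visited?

mint

Post-order visits the left subtree, then the right subtree, then the node.
At yew: go left to mint.
  At mint: go left to lily.
    At lily: go left to bay.
      At bay: go left to ivy.
        At ivy: no left child.
        At ivy: go right to reed.
          reed is a leaf — visit reed.
        Visit ivy.
      At bay: go right to aster.
        At aster: go left to tulip.
          At tulip: go left to moss.
            moss is a leaf — visit moss.
          At tulip: no right child.
          Visit tulip.
        At aster: no right child.
        Visit aster.
      Visit bay.
    At lily: go right to rose.
      At rose: no left child.
      At rose: go right to fig.
        At fig: go left to iris.
          At iris: no left child.
          At iris: go right to cedar.
            cedar is a leaf — visit cedar.
          Visit iris.
        At fig: go right to elm.
          elm is a leaf — visit elm.
        Visit fig.
      Visit rose.
    Visit lily.
  At mint: no right child.
  Visit mint.
At yew: go right to rye.
  At rye: go left to fern.
    fern is a leaf — visit fern.
  At rye: no right child.
  Visit rye.
Visit yew.
Full post-order sequence: reed, ivy, moss, tulip, aster, bay, cedar, iris, elm, fig, rose, lily, mint, fern, rye, yew.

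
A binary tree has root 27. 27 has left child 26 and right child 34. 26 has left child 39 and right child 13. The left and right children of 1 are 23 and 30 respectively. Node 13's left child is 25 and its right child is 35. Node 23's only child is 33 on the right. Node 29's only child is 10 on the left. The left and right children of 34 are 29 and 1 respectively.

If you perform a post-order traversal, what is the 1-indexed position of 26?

5

Post-order visits the left subtree, then the right subtree, then the node.
At 27: go left to 26.
  At 26: go left to 39.
    39 is a leaf — visit 39.
  At 26: go right to 13.
    At 13: go left to 25.
      25 is a leaf — visit 25.
    At 13: go right to 35.
      35 is a leaf — visit 35.
    Visit 13.
  Visit 26.
At 27: go right to 34.
  At 34: go left to 29.
    At 29: go left to 10.
      10 is a leaf — visit 10.
    At 29: no right child.
    Visit 29.
  At 34: go right to 1.
    At 1: go left to 23.
      At 23: no left child.
      At 23: go right to 33.
        33 is a leaf — visit 33.
      Visit 23.
    At 1: go right to 30.
      30 is a leaf — visit 30.
    Visit 1.
  Visit 34.
Visit 27.
Full post-order sequence: 39, 25, 35, 13, 26, 10, 29, 33, 23, 30, 1, 34, 27.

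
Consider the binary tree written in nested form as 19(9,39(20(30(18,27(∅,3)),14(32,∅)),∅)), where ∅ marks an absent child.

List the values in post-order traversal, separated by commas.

Post-order visits the left subtree, then the right subtree, then the node.
At 19: go left to 9.
  9 is a leaf — visit 9.
At 19: go right to 39.
  At 39: go left to 20.
    At 20: go left to 30.
      At 30: go left to 18.
        18 is a leaf — visit 18.
      At 30: go right to 27.
        At 27: no left child.
        At 27: go right to 3.
          3 is a leaf — visit 3.
        Visit 27.
      Visit 30.
    At 20: go right to 14.
      At 14: go left to 32.
        32 is a leaf — visit 32.
      At 14: no right child.
      Visit 14.
    Visit 20.
  At 39: no right child.
  Visit 39.
Visit 19.

9, 18, 3, 27, 30, 32, 14, 20, 39, 19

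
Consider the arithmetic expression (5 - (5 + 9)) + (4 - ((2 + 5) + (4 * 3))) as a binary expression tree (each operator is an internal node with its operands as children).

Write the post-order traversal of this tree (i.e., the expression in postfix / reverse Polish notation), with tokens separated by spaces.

5 5 9 + - 4 2 5 + 4 3 * + - +

Post-order on an expression tree gives postfix notation: for each operator, emit left operand, right operand, then the operator.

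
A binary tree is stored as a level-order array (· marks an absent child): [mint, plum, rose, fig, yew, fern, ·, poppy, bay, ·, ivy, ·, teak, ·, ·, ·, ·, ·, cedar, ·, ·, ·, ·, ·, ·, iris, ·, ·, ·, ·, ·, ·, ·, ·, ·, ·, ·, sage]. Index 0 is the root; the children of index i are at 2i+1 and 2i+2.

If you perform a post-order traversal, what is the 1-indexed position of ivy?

6

Post-order visits the left subtree, then the right subtree, then the node.
At mint: go left to plum.
  At plum: go left to fig.
    At fig: go left to poppy.
      poppy is a leaf — visit poppy.
    At fig: go right to bay.
      At bay: no left child.
      At bay: go right to cedar.
        At cedar: go left to sage.
          sage is a leaf — visit sage.
        At cedar: no right child.
        Visit cedar.
      Visit bay.
    Visit fig.
  At plum: go right to yew.
    At yew: no left child.
    At yew: go right to ivy.
      ivy is a leaf — visit ivy.
    Visit yew.
  Visit plum.
At mint: go right to rose.
  At rose: go left to fern.
    At fern: no left child.
    At fern: go right to teak.
      At teak: go left to iris.
        iris is a leaf — visit iris.
      At teak: no right child.
      Visit teak.
    Visit fern.
  At rose: no right child.
  Visit rose.
Visit mint.
Full post-order sequence: poppy, sage, cedar, bay, fig, ivy, yew, plum, iris, teak, fern, rose, mint.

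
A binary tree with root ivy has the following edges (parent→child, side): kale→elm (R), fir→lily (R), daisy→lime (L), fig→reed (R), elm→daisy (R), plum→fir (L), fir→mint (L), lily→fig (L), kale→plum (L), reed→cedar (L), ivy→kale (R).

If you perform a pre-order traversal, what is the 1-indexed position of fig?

Pre-order visits the node, then its left subtree, then its right subtree.
Visit ivy.
At ivy: no left child.
At ivy: go right to kale.
  Visit kale.
  At kale: go left to plum.
    Visit plum.
    At plum: go left to fir.
      Visit fir.
      At fir: go left to mint.
        mint is a leaf — visit mint.
      At fir: go right to lily.
        Visit lily.
        At lily: go left to fig.
          Visit fig.
          At fig: no left child.
          At fig: go right to reed.
            Visit reed.
            At reed: go left to cedar.
              cedar is a leaf — visit cedar.
            At reed: no right child.
        At lily: no right child.
    At plum: no right child.
  At kale: go right to elm.
    Visit elm.
    At elm: no left child.
    At elm: go right to daisy.
      Visit daisy.
      At daisy: go left to lime.
        lime is a leaf — visit lime.
      At daisy: no right child.
Full pre-order sequence: ivy, kale, plum, fir, mint, lily, fig, reed, cedar, elm, daisy, lime.

7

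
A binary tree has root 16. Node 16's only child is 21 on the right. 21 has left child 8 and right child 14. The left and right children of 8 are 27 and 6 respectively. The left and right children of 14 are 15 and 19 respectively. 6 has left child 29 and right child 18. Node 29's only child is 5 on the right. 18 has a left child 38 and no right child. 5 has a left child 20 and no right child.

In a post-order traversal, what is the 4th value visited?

Post-order visits the left subtree, then the right subtree, then the node.
At 16: no left child.
At 16: go right to 21.
  At 21: go left to 8.
    At 8: go left to 27.
      27 is a leaf — visit 27.
    At 8: go right to 6.
      At 6: go left to 29.
        At 29: no left child.
        At 29: go right to 5.
          At 5: go left to 20.
            20 is a leaf — visit 20.
          At 5: no right child.
          Visit 5.
        Visit 29.
      At 6: go right to 18.
        At 18: go left to 38.
          38 is a leaf — visit 38.
        At 18: no right child.
        Visit 18.
      Visit 6.
    Visit 8.
  At 21: go right to 14.
    At 14: go left to 15.
      15 is a leaf — visit 15.
    At 14: go right to 19.
      19 is a leaf — visit 19.
    Visit 14.
  Visit 21.
Visit 16.
Full post-order sequence: 27, 20, 5, 29, 38, 18, 6, 8, 15, 19, 14, 21, 16.

29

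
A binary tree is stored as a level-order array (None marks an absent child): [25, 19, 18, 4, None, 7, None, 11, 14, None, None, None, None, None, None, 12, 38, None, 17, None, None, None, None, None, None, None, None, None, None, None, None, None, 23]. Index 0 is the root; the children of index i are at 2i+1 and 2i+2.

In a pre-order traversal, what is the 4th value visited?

Pre-order visits the node, then its left subtree, then its right subtree.
Visit 25.
At 25: go left to 19.
  Visit 19.
  At 19: go left to 4.
    Visit 4.
    At 4: go left to 11.
      Visit 11.
      At 11: go left to 12.
        Visit 12.
        At 12: no left child.
        At 12: go right to 23.
          23 is a leaf — visit 23.
      At 11: go right to 38.
        38 is a leaf — visit 38.
    At 4: go right to 14.
      Visit 14.
      At 14: no left child.
      At 14: go right to 17.
        17 is a leaf — visit 17.
  At 19: no right child.
At 25: go right to 18.
  Visit 18.
  At 18: go left to 7.
    7 is a leaf — visit 7.
  At 18: no right child.
Full pre-order sequence: 25, 19, 4, 11, 12, 23, 38, 14, 17, 18, 7.

11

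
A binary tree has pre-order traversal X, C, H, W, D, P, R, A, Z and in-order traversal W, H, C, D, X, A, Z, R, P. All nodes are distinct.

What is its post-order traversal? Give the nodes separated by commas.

W, H, D, C, Z, A, R, P, X

The first element of pre-order is the root; it splits in-order into left and right subtrees.
Root X: left subtree has 4 nodes {W, H, C, D}, right has 4 {A, Z, R, P}.
  Root C: left subtree has 2 nodes {W, H}, right has 1 {D}.
    Root H: left subtree has 1 node {W}, right has 0 { }.
  Root P: left subtree has 3 nodes {A, Z, R}, right has 0 { }.
    Root R: left subtree has 2 nodes {A, Z}, right has 0 { }.
      Root A: left subtree has 0 nodes { }, right has 1 {Z}.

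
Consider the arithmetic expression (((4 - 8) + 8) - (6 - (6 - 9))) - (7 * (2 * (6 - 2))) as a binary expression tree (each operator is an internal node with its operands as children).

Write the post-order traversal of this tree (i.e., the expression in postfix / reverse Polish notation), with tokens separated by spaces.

Post-order on an expression tree gives postfix notation: for each operator, emit left operand, right operand, then the operator.

4 8 - 8 + 6 6 9 - - - 7 2 6 2 - * * -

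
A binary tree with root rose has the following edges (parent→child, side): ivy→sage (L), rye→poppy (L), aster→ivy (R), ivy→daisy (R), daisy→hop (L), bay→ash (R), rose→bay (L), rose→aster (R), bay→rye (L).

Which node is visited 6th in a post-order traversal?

Post-order visits the left subtree, then the right subtree, then the node.
At rose: go left to bay.
  At bay: go left to rye.
    At rye: go left to poppy.
      poppy is a leaf — visit poppy.
    At rye: no right child.
    Visit rye.
  At bay: go right to ash.
    ash is a leaf — visit ash.
  Visit bay.
At rose: go right to aster.
  At aster: no left child.
  At aster: go right to ivy.
    At ivy: go left to sage.
      sage is a leaf — visit sage.
    At ivy: go right to daisy.
      At daisy: go left to hop.
        hop is a leaf — visit hop.
      At daisy: no right child.
      Visit daisy.
    Visit ivy.
  Visit aster.
Visit rose.
Full post-order sequence: poppy, rye, ash, bay, sage, hop, daisy, ivy, aster, rose.

hop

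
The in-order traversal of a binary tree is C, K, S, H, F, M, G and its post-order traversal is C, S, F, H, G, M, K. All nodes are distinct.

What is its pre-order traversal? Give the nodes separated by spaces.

K C M H S F G

The last element of post-order is the root; it splits in-order into left and right subtrees.
Root K: left subtree has 1 node {C}, right has 5 {S, H, F, M, G}.
  Root M: left subtree has 3 nodes {S, H, F}, right has 1 {G}.
    Root H: left subtree has 1 node {S}, right has 1 {F}.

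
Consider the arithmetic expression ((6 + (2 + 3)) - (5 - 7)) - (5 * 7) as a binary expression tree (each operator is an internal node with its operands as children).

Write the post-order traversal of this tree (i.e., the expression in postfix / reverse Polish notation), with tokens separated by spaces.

6 2 3 + + 5 7 - - 5 7 * -

Post-order on an expression tree gives postfix notation: for each operator, emit left operand, right operand, then the operator.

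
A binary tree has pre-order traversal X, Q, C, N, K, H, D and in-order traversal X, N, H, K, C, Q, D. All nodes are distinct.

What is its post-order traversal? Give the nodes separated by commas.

The first element of pre-order is the root; it splits in-order into left and right subtrees.
Root X: left subtree has 0 nodes { }, right has 6 {N, H, K, C, Q, D}.
  Root Q: left subtree has 4 nodes {N, H, K, C}, right has 1 {D}.
    Root C: left subtree has 3 nodes {N, H, K}, right has 0 { }.
      Root N: left subtree has 0 nodes { }, right has 2 {H, K}.
        Root K: left subtree has 1 node {H}, right has 0 { }.

H, K, N, C, D, Q, X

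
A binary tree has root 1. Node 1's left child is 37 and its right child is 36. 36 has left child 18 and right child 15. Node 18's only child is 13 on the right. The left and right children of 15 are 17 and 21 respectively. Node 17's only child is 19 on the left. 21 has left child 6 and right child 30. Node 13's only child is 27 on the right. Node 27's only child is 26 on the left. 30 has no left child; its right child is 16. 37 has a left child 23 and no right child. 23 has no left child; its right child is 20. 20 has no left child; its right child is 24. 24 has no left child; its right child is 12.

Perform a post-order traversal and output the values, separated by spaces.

Post-order visits the left subtree, then the right subtree, then the node.
At 1: go left to 37.
  At 37: go left to 23.
    At 23: no left child.
    At 23: go right to 20.
      At 20: no left child.
      At 20: go right to 24.
        At 24: no left child.
        At 24: go right to 12.
          12 is a leaf — visit 12.
        Visit 24.
      Visit 20.
    Visit 23.
  At 37: no right child.
  Visit 37.
At 1: go right to 36.
  At 36: go left to 18.
    At 18: no left child.
    At 18: go right to 13.
      At 13: no left child.
      At 13: go right to 27.
        At 27: go left to 26.
          26 is a leaf — visit 26.
        At 27: no right child.
        Visit 27.
      Visit 13.
    Visit 18.
  At 36: go right to 15.
    At 15: go left to 17.
      At 17: go left to 19.
        19 is a leaf — visit 19.
      At 17: no right child.
      Visit 17.
    At 15: go right to 21.
      At 21: go left to 6.
        6 is a leaf — visit 6.
      At 21: go right to 30.
        At 30: no left child.
        At 30: go right to 16.
          16 is a leaf — visit 16.
        Visit 30.
      Visit 21.
    Visit 15.
  Visit 36.
Visit 1.

12 24 20 23 37 26 27 13 18 19 17 6 16 30 21 15 36 1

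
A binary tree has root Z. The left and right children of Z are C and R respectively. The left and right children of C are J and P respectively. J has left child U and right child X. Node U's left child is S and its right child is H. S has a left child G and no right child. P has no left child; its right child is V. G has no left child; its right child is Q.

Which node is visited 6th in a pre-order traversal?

G

Pre-order visits the node, then its left subtree, then its right subtree.
Visit Z.
At Z: go left to C.
  Visit C.
  At C: go left to J.
    Visit J.
    At J: go left to U.
      Visit U.
      At U: go left to S.
        Visit S.
        At S: go left to G.
          Visit G.
          At G: no left child.
          At G: go right to Q.
            Q is a leaf — visit Q.
        At S: no right child.
      At U: go right to H.
        H is a leaf — visit H.
    At J: go right to X.
      X is a leaf — visit X.
  At C: go right to P.
    Visit P.
    At P: no left child.
    At P: go right to V.
      V is a leaf — visit V.
At Z: go right to R.
  R is a leaf — visit R.
Full pre-order sequence: Z, C, J, U, S, G, Q, H, X, P, V, R.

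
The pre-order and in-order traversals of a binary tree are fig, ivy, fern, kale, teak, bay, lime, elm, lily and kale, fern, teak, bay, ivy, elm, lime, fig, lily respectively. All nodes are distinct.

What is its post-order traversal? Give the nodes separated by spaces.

The first element of pre-order is the root; it splits in-order into left and right subtrees.
Root fig: left subtree has 7 nodes {kale, fern, teak, bay, ivy, elm, lime}, right has 1 {lily}.
  Root ivy: left subtree has 4 nodes {kale, fern, teak, bay}, right has 2 {elm, lime}.
    Root fern: left subtree has 1 node {kale}, right has 2 {teak, bay}.
      Root teak: left subtree has 0 nodes { }, right has 1 {bay}.
    Root lime: left subtree has 1 node {elm}, right has 0 { }.

kale bay teak fern elm lime ivy lily fig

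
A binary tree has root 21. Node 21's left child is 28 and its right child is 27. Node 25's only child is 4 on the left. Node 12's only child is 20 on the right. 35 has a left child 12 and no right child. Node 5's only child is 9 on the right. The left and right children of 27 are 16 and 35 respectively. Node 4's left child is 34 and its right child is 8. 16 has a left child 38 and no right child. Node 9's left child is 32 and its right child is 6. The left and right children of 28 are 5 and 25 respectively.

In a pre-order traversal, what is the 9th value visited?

34

Pre-order visits the node, then its left subtree, then its right subtree.
Visit 21.
At 21: go left to 28.
  Visit 28.
  At 28: go left to 5.
    Visit 5.
    At 5: no left child.
    At 5: go right to 9.
      Visit 9.
      At 9: go left to 32.
        32 is a leaf — visit 32.
      At 9: go right to 6.
        6 is a leaf — visit 6.
  At 28: go right to 25.
    Visit 25.
    At 25: go left to 4.
      Visit 4.
      At 4: go left to 34.
        34 is a leaf — visit 34.
      At 4: go right to 8.
        8 is a leaf — visit 8.
    At 25: no right child.
At 21: go right to 27.
  Visit 27.
  At 27: go left to 16.
    Visit 16.
    At 16: go left to 38.
      38 is a leaf — visit 38.
    At 16: no right child.
  At 27: go right to 35.
    Visit 35.
    At 35: go left to 12.
      Visit 12.
      At 12: no left child.
      At 12: go right to 20.
        20 is a leaf — visit 20.
    At 35: no right child.
Full pre-order sequence: 21, 28, 5, 9, 32, 6, 25, 4, 34, 8, 27, 16, 38, 35, 12, 20.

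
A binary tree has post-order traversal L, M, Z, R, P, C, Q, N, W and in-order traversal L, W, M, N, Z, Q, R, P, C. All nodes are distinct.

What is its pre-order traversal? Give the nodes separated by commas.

W, L, N, M, Q, Z, C, P, R

The last element of post-order is the root; it splits in-order into left and right subtrees.
Root W: left subtree has 1 node {L}, right has 7 {M, N, Z, Q, R, P, C}.
  Root N: left subtree has 1 node {M}, right has 5 {Z, Q, R, P, C}.
    Root Q: left subtree has 1 node {Z}, right has 3 {R, P, C}.
      Root C: left subtree has 2 nodes {R, P}, right has 0 { }.
        Root P: left subtree has 1 node {R}, right has 0 { }.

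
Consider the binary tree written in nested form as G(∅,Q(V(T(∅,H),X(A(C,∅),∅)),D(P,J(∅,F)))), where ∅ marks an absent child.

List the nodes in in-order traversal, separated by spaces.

In-order visits the left subtree, then the node, then the right subtree.
At G: no left child.
Visit G.
At G: go right to Q.
  At Q: go left to V.
    At V: go left to T.
      At T: no left child.
      Visit T.
      At T: go right to H.
        H is a leaf — visit H.
    Visit V.
    At V: go right to X.
      At X: go left to A.
        At A: go left to C.
          C is a leaf — visit C.
        Visit A.
        At A: no right child.
      Visit X.
      At X: no right child.
  Visit Q.
  At Q: go right to D.
    At D: go left to P.
      P is a leaf — visit P.
    Visit D.
    At D: go right to J.
      At J: no left child.
      Visit J.
      At J: go right to F.
        F is a leaf — visit F.

G T H V C A X Q P D J F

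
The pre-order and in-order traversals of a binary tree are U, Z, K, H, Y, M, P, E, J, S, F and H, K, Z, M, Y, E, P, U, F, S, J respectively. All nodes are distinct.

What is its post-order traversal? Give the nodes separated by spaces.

The first element of pre-order is the root; it splits in-order into left and right subtrees.
Root U: left subtree has 7 nodes {H, K, Z, M, Y, E, P}, right has 3 {F, S, J}.
  Root Z: left subtree has 2 nodes {H, K}, right has 4 {M, Y, E, P}.
    Root K: left subtree has 1 node {H}, right has 0 { }.
    Root Y: left subtree has 1 node {M}, right has 2 {E, P}.
      Root P: left subtree has 1 node {E}, right has 0 { }.
  Root J: left subtree has 2 nodes {F, S}, right has 0 { }.
    Root S: left subtree has 1 node {F}, right has 0 { }.

H K M E P Y Z F S J U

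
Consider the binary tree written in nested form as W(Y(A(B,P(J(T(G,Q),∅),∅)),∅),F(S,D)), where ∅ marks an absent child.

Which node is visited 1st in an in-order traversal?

B

In-order visits the left subtree, then the node, then the right subtree.
At W: go left to Y.
  At Y: go left to A.
    At A: go left to B.
      B is a leaf — visit B.
    Visit A.
    At A: go right to P.
      At P: go left to J.
        At J: go left to T.
          At T: go left to G.
            G is a leaf — visit G.
          Visit T.
          At T: go right to Q.
            Q is a leaf — visit Q.
        Visit J.
        At J: no right child.
      Visit P.
      At P: no right child.
  Visit Y.
  At Y: no right child.
Visit W.
At W: go right to F.
  At F: go left to S.
    S is a leaf — visit S.
  Visit F.
  At F: go right to D.
    D is a leaf — visit D.
Full in-order sequence: B, A, G, T, Q, J, P, Y, W, S, F, D.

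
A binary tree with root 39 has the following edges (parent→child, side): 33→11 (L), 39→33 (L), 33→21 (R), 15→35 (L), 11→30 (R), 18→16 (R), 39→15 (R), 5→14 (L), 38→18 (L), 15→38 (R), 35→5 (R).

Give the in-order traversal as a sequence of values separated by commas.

In-order visits the left subtree, then the node, then the right subtree.
At 39: go left to 33.
  At 33: go left to 11.
    At 11: no left child.
    Visit 11.
    At 11: go right to 30.
      30 is a leaf — visit 30.
  Visit 33.
  At 33: go right to 21.
    21 is a leaf — visit 21.
Visit 39.
At 39: go right to 15.
  At 15: go left to 35.
    At 35: no left child.
    Visit 35.
    At 35: go right to 5.
      At 5: go left to 14.
        14 is a leaf — visit 14.
      Visit 5.
      At 5: no right child.
  Visit 15.
  At 15: go right to 38.
    At 38: go left to 18.
      At 18: no left child.
      Visit 18.
      At 18: go right to 16.
        16 is a leaf — visit 16.
    Visit 38.
    At 38: no right child.

11, 30, 33, 21, 39, 35, 14, 5, 15, 18, 16, 38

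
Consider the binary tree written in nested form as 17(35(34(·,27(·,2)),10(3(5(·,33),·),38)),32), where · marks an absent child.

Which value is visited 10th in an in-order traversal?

In-order visits the left subtree, then the node, then the right subtree.
At 17: go left to 35.
  At 35: go left to 34.
    At 34: no left child.
    Visit 34.
    At 34: go right to 27.
      At 27: no left child.
      Visit 27.
      At 27: go right to 2.
        2 is a leaf — visit 2.
  Visit 35.
  At 35: go right to 10.
    At 10: go left to 3.
      At 3: go left to 5.
        At 5: no left child.
        Visit 5.
        At 5: go right to 33.
          33 is a leaf — visit 33.
      Visit 3.
      At 3: no right child.
    Visit 10.
    At 10: go right to 38.
      38 is a leaf — visit 38.
Visit 17.
At 17: go right to 32.
  32 is a leaf — visit 32.
Full in-order sequence: 34, 27, 2, 35, 5, 33, 3, 10, 38, 17, 32.

17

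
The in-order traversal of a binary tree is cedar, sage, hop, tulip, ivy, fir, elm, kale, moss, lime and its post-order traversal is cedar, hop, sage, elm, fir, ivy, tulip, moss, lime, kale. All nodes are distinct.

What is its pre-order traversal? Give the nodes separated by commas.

kale, tulip, sage, cedar, hop, ivy, fir, elm, lime, moss

The last element of post-order is the root; it splits in-order into left and right subtrees.
Root kale: left subtree has 7 nodes {cedar, sage, hop, tulip, ivy, fir, elm}, right has 2 {moss, lime}.
  Root tulip: left subtree has 3 nodes {cedar, sage, hop}, right has 3 {ivy, fir, elm}.
    Root sage: left subtree has 1 node {cedar}, right has 1 {hop}.
    Root ivy: left subtree has 0 nodes { }, right has 2 {fir, elm}.
      Root fir: left subtree has 0 nodes { }, right has 1 {elm}.
  Root lime: left subtree has 1 node {moss}, right has 0 { }.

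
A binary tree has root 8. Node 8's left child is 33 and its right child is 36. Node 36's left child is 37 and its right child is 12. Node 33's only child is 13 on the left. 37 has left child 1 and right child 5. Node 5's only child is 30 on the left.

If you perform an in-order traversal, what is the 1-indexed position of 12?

9

In-order visits the left subtree, then the node, then the right subtree.
At 8: go left to 33.
  At 33: go left to 13.
    13 is a leaf — visit 13.
  Visit 33.
  At 33: no right child.
Visit 8.
At 8: go right to 36.
  At 36: go left to 37.
    At 37: go left to 1.
      1 is a leaf — visit 1.
    Visit 37.
    At 37: go right to 5.
      At 5: go left to 30.
        30 is a leaf — visit 30.
      Visit 5.
      At 5: no right child.
  Visit 36.
  At 36: go right to 12.
    12 is a leaf — visit 12.
Full in-order sequence: 13, 33, 8, 1, 37, 30, 5, 36, 12.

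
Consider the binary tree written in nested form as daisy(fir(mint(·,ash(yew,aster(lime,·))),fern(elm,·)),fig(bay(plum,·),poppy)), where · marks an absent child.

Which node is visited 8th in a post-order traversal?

Post-order visits the left subtree, then the right subtree, then the node.
At daisy: go left to fir.
  At fir: go left to mint.
    At mint: no left child.
    At mint: go right to ash.
      At ash: go left to yew.
        yew is a leaf — visit yew.
      At ash: go right to aster.
        At aster: go left to lime.
          lime is a leaf — visit lime.
        At aster: no right child.
        Visit aster.
      Visit ash.
    Visit mint.
  At fir: go right to fern.
    At fern: go left to elm.
      elm is a leaf — visit elm.
    At fern: no right child.
    Visit fern.
  Visit fir.
At daisy: go right to fig.
  At fig: go left to bay.
    At bay: go left to plum.
      plum is a leaf — visit plum.
    At bay: no right child.
    Visit bay.
  At fig: go right to poppy.
    poppy is a leaf — visit poppy.
  Visit fig.
Visit daisy.
Full post-order sequence: yew, lime, aster, ash, mint, elm, fern, fir, plum, bay, poppy, fig, daisy.

fir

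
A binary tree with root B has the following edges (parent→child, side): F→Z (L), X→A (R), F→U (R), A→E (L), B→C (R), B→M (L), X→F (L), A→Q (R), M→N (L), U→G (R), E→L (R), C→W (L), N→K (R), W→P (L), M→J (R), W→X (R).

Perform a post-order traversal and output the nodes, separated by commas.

Post-order visits the left subtree, then the right subtree, then the node.
At B: go left to M.
  At M: go left to N.
    At N: no left child.
    At N: go right to K.
      K is a leaf — visit K.
    Visit N.
  At M: go right to J.
    J is a leaf — visit J.
  Visit M.
At B: go right to C.
  At C: go left to W.
    At W: go left to P.
      P is a leaf — visit P.
    At W: go right to X.
      At X: go left to F.
        At F: go left to Z.
          Z is a leaf — visit Z.
        At F: go right to U.
          At U: no left child.
          At U: go right to G.
            G is a leaf — visit G.
          Visit U.
        Visit F.
      At X: go right to A.
        At A: go left to E.
          At E: no left child.
          At E: go right to L.
            L is a leaf — visit L.
          Visit E.
        At A: go right to Q.
          Q is a leaf — visit Q.
        Visit A.
      Visit X.
    Visit W.
  At C: no right child.
  Visit C.
Visit B.

K, N, J, M, P, Z, G, U, F, L, E, Q, A, X, W, C, B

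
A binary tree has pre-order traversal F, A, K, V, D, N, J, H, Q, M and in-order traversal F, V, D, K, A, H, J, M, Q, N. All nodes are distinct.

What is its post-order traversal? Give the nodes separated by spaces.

The first element of pre-order is the root; it splits in-order into left and right subtrees.
Root F: left subtree has 0 nodes { }, right has 9 {V, D, K, A, H, J, M, Q, N}.
  Root A: left subtree has 3 nodes {V, D, K}, right has 5 {H, J, M, Q, N}.
    Root K: left subtree has 2 nodes {V, D}, right has 0 { }.
      Root V: left subtree has 0 nodes { }, right has 1 {D}.
    Root N: left subtree has 4 nodes {H, J, M, Q}, right has 0 { }.
      Root J: left subtree has 1 node {H}, right has 2 {M, Q}.
        Root Q: left subtree has 1 node {M}, right has 0 { }.

D V K H M Q J N A F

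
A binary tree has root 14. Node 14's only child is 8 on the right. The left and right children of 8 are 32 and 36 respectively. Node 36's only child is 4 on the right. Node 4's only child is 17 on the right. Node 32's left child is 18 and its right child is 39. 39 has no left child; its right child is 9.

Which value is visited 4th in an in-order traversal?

In-order visits the left subtree, then the node, then the right subtree.
At 14: no left child.
Visit 14.
At 14: go right to 8.
  At 8: go left to 32.
    At 32: go left to 18.
      18 is a leaf — visit 18.
    Visit 32.
    At 32: go right to 39.
      At 39: no left child.
      Visit 39.
      At 39: go right to 9.
        9 is a leaf — visit 9.
  Visit 8.
  At 8: go right to 36.
    At 36: no left child.
    Visit 36.
    At 36: go right to 4.
      At 4: no left child.
      Visit 4.
      At 4: go right to 17.
        17 is a leaf — visit 17.
Full in-order sequence: 14, 18, 32, 39, 9, 8, 36, 4, 17.

39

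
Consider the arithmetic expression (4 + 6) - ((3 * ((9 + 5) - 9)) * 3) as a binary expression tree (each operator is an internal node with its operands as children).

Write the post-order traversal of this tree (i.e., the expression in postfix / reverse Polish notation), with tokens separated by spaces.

Post-order on an expression tree gives postfix notation: for each operator, emit left operand, right operand, then the operator.

4 6 + 3 9 5 + 9 - * 3 * -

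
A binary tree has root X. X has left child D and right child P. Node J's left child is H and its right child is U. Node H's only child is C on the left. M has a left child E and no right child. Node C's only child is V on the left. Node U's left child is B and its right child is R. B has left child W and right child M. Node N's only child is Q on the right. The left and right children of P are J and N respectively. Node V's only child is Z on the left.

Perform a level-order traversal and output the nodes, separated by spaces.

Level-order visits nodes level by level from the root, left to right within each level.
Level 0: X
Level 1: D, P
Level 2: J, N
Level 3: H, U, Q
Level 4: C, B, R
Level 5: V, W, M
Level 6: Z, E

X D P J N H U Q C B R V W M Z E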